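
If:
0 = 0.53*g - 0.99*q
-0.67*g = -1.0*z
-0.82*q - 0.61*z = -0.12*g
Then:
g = 0.00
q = 0.00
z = 0.00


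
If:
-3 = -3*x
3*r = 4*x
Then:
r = 4/3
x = 1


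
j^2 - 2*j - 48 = (j - 8)*(j + 6)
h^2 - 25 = (h - 5)*(h + 5)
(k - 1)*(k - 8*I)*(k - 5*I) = k^3 - k^2 - 13*I*k^2 - 40*k + 13*I*k + 40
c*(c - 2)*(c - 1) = c^3 - 3*c^2 + 2*c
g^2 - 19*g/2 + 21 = (g - 6)*(g - 7/2)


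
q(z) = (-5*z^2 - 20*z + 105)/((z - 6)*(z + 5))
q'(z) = (-10*z - 20)/((z - 6)*(z + 5)) - (-5*z^2 - 20*z + 105)/((z - 6)*(z + 5)^2) - (-5*z^2 - 20*z + 105)/((z - 6)^2*(z + 5)) = 5*(5*z^2 + 18*z + 141)/(z^4 - 2*z^3 - 59*z^2 + 60*z + 900)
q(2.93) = -0.14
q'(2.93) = 2.00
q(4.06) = 3.34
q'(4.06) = 4.80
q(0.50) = -3.10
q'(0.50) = 0.83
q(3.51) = 1.26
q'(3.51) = 2.96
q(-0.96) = -4.25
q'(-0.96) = 0.81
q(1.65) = -2.02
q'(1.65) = 1.10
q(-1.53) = -4.74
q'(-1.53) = 0.92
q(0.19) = -3.35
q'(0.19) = 0.80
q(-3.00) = -6.67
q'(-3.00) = 2.04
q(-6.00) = 3.75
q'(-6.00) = 7.40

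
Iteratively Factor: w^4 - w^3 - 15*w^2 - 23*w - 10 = (w + 1)*(w^3 - 2*w^2 - 13*w - 10) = (w + 1)^2*(w^2 - 3*w - 10) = (w - 5)*(w + 1)^2*(w + 2)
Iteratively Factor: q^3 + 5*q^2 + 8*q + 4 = (q + 2)*(q^2 + 3*q + 2) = (q + 2)^2*(q + 1)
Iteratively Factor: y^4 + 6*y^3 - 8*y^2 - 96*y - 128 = (y + 4)*(y^3 + 2*y^2 - 16*y - 32) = (y + 4)^2*(y^2 - 2*y - 8) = (y + 2)*(y + 4)^2*(y - 4)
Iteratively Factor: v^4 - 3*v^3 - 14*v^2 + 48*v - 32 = (v + 4)*(v^3 - 7*v^2 + 14*v - 8) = (v - 1)*(v + 4)*(v^2 - 6*v + 8) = (v - 4)*(v - 1)*(v + 4)*(v - 2)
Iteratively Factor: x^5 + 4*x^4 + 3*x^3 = (x)*(x^4 + 4*x^3 + 3*x^2) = x^2*(x^3 + 4*x^2 + 3*x) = x^3*(x^2 + 4*x + 3) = x^3*(x + 1)*(x + 3)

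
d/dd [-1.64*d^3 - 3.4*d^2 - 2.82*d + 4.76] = -4.92*d^2 - 6.8*d - 2.82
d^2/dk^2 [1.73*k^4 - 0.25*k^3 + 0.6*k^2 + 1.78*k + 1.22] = 20.76*k^2 - 1.5*k + 1.2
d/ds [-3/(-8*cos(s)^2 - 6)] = 6*sin(2*s)/(2*cos(2*s) + 5)^2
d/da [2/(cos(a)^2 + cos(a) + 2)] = 2*(2*cos(a) + 1)*sin(a)/(cos(a)^2 + cos(a) + 2)^2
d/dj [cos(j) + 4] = -sin(j)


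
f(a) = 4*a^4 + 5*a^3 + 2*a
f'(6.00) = 3998.00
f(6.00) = 6276.00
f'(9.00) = 12881.00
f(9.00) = 29907.00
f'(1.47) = 85.24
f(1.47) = 37.50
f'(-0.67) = 3.92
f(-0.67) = -2.04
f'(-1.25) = -5.81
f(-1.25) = -2.50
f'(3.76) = 1064.58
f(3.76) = 1072.79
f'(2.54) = 360.97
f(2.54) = 253.51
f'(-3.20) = -368.69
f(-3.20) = 249.19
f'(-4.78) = -1402.72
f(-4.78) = 1532.56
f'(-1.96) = -60.85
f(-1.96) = 17.46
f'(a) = 16*a^3 + 15*a^2 + 2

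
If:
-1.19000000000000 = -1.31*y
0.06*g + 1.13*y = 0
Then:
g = -17.11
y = 0.91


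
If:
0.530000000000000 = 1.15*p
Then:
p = 0.46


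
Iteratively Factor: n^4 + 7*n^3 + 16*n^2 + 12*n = (n + 3)*(n^3 + 4*n^2 + 4*n) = (n + 2)*(n + 3)*(n^2 + 2*n) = n*(n + 2)*(n + 3)*(n + 2)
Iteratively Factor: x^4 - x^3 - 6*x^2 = (x + 2)*(x^3 - 3*x^2) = x*(x + 2)*(x^2 - 3*x) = x*(x - 3)*(x + 2)*(x)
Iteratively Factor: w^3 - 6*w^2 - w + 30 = (w - 3)*(w^2 - 3*w - 10) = (w - 5)*(w - 3)*(w + 2)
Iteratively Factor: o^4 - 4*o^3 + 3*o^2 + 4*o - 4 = (o - 2)*(o^3 - 2*o^2 - o + 2) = (o - 2)*(o - 1)*(o^2 - o - 2) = (o - 2)^2*(o - 1)*(o + 1)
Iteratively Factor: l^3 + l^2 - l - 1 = (l - 1)*(l^2 + 2*l + 1) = (l - 1)*(l + 1)*(l + 1)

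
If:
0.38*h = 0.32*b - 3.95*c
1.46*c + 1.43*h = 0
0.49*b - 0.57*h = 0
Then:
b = 0.00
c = 0.00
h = 0.00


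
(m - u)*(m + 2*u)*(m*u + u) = m^3*u + m^2*u^2 + m^2*u - 2*m*u^3 + m*u^2 - 2*u^3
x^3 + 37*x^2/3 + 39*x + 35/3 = (x + 1/3)*(x + 5)*(x + 7)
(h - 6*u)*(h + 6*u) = h^2 - 36*u^2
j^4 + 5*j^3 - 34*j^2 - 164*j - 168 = (j - 6)*(j + 2)^2*(j + 7)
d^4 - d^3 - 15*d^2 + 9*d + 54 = (d - 3)^2*(d + 2)*(d + 3)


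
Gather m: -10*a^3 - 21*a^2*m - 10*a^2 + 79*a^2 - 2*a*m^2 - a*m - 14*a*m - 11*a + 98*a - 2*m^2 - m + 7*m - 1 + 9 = -10*a^3 + 69*a^2 + 87*a + m^2*(-2*a - 2) + m*(-21*a^2 - 15*a + 6) + 8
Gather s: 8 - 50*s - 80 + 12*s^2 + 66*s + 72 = 12*s^2 + 16*s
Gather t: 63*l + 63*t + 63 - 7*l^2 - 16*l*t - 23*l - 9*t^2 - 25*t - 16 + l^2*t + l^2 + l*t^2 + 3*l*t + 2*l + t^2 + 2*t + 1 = -6*l^2 + 42*l + t^2*(l - 8) + t*(l^2 - 13*l + 40) + 48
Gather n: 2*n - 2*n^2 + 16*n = -2*n^2 + 18*n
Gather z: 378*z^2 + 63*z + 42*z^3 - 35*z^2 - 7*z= 42*z^3 + 343*z^2 + 56*z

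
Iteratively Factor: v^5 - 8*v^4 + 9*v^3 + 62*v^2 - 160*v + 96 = (v - 4)*(v^4 - 4*v^3 - 7*v^2 + 34*v - 24) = (v - 4)^2*(v^3 - 7*v + 6) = (v - 4)^2*(v + 3)*(v^2 - 3*v + 2) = (v - 4)^2*(v - 1)*(v + 3)*(v - 2)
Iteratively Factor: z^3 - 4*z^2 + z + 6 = (z - 3)*(z^2 - z - 2) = (z - 3)*(z + 1)*(z - 2)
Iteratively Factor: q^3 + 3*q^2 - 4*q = (q - 1)*(q^2 + 4*q) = (q - 1)*(q + 4)*(q)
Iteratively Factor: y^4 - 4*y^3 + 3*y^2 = (y)*(y^3 - 4*y^2 + 3*y) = y^2*(y^2 - 4*y + 3) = y^2*(y - 1)*(y - 3)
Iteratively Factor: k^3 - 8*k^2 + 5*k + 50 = (k - 5)*(k^2 - 3*k - 10) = (k - 5)^2*(k + 2)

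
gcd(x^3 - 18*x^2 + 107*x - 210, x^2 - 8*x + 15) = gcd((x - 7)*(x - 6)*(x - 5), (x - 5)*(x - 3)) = x - 5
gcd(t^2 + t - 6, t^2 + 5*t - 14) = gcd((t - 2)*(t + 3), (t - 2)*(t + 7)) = t - 2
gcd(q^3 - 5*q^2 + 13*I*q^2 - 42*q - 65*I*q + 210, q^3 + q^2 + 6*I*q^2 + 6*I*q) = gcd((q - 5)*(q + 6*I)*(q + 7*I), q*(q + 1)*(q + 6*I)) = q + 6*I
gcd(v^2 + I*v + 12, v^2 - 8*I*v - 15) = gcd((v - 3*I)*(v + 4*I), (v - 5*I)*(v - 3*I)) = v - 3*I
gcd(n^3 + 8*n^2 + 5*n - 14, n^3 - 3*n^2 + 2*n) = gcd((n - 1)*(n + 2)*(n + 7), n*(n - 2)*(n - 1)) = n - 1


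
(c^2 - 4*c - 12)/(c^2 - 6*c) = (c + 2)/c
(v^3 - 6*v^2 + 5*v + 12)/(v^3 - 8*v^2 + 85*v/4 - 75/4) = 4*(v^2 - 3*v - 4)/(4*v^2 - 20*v + 25)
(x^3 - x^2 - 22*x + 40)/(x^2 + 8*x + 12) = (x^3 - x^2 - 22*x + 40)/(x^2 + 8*x + 12)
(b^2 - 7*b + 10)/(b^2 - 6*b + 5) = (b - 2)/(b - 1)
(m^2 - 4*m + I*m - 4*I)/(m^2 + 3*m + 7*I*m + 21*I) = (m^2 + m*(-4 + I) - 4*I)/(m^2 + m*(3 + 7*I) + 21*I)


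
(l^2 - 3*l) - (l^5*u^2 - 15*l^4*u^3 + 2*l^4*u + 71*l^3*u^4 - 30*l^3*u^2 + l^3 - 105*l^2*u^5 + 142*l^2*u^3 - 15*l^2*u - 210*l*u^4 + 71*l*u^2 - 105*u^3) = -l^5*u^2 + 15*l^4*u^3 - 2*l^4*u - 71*l^3*u^4 + 30*l^3*u^2 - l^3 + 105*l^2*u^5 - 142*l^2*u^3 + 15*l^2*u + l^2 + 210*l*u^4 - 71*l*u^2 - 3*l + 105*u^3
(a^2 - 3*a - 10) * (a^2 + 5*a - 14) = a^4 + 2*a^3 - 39*a^2 - 8*a + 140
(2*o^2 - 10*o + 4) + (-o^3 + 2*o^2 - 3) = -o^3 + 4*o^2 - 10*o + 1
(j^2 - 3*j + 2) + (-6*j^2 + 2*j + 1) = -5*j^2 - j + 3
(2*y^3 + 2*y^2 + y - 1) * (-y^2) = -2*y^5 - 2*y^4 - y^3 + y^2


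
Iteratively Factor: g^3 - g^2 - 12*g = (g + 3)*(g^2 - 4*g) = g*(g + 3)*(g - 4)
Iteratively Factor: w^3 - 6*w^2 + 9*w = (w)*(w^2 - 6*w + 9) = w*(w - 3)*(w - 3)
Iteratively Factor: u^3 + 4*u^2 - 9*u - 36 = (u + 3)*(u^2 + u - 12) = (u - 3)*(u + 3)*(u + 4)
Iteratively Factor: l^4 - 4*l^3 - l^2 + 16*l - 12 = (l - 3)*(l^3 - l^2 - 4*l + 4) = (l - 3)*(l - 1)*(l^2 - 4) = (l - 3)*(l - 1)*(l + 2)*(l - 2)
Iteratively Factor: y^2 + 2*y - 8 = (y - 2)*(y + 4)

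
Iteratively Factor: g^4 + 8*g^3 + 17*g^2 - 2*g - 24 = (g + 4)*(g^3 + 4*g^2 + g - 6) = (g + 3)*(g + 4)*(g^2 + g - 2) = (g - 1)*(g + 3)*(g + 4)*(g + 2)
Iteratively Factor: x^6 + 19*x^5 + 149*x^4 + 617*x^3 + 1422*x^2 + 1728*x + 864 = (x + 4)*(x^5 + 15*x^4 + 89*x^3 + 261*x^2 + 378*x + 216) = (x + 3)*(x + 4)*(x^4 + 12*x^3 + 53*x^2 + 102*x + 72) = (x + 3)^2*(x + 4)*(x^3 + 9*x^2 + 26*x + 24) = (x + 3)^3*(x + 4)*(x^2 + 6*x + 8) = (x + 2)*(x + 3)^3*(x + 4)*(x + 4)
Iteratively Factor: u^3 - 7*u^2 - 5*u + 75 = (u + 3)*(u^2 - 10*u + 25) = (u - 5)*(u + 3)*(u - 5)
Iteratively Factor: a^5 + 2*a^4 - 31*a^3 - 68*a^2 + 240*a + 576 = (a - 4)*(a^4 + 6*a^3 - 7*a^2 - 96*a - 144) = (a - 4)*(a + 4)*(a^3 + 2*a^2 - 15*a - 36) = (a - 4)*(a + 3)*(a + 4)*(a^2 - a - 12) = (a - 4)*(a + 3)^2*(a + 4)*(a - 4)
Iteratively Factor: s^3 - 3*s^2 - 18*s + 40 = (s - 2)*(s^2 - s - 20) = (s - 5)*(s - 2)*(s + 4)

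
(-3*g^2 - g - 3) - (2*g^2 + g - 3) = -5*g^2 - 2*g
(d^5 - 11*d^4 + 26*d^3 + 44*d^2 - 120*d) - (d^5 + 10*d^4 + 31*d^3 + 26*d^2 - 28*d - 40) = -21*d^4 - 5*d^3 + 18*d^2 - 92*d + 40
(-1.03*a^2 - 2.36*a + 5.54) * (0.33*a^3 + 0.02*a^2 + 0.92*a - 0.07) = -0.3399*a^5 - 0.7994*a^4 + 0.8334*a^3 - 1.9883*a^2 + 5.262*a - 0.3878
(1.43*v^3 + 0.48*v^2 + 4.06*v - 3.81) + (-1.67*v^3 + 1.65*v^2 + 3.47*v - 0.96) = -0.24*v^3 + 2.13*v^2 + 7.53*v - 4.77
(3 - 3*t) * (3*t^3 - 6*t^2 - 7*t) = -9*t^4 + 27*t^3 + 3*t^2 - 21*t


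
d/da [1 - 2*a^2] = -4*a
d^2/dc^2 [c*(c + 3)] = 2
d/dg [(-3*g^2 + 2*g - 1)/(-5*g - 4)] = (15*g^2 + 24*g - 13)/(25*g^2 + 40*g + 16)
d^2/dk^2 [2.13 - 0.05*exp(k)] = -0.05*exp(k)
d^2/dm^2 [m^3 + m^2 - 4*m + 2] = 6*m + 2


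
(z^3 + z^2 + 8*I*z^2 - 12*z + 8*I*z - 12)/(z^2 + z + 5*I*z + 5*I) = (z^2 + 8*I*z - 12)/(z + 5*I)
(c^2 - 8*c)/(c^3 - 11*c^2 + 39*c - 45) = c*(c - 8)/(c^3 - 11*c^2 + 39*c - 45)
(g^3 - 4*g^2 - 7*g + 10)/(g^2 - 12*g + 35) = (g^2 + g - 2)/(g - 7)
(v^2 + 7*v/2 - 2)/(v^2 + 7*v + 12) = (v - 1/2)/(v + 3)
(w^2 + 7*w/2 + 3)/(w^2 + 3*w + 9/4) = 2*(w + 2)/(2*w + 3)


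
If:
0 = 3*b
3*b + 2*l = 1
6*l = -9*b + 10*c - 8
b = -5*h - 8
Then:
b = 0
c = 11/10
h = -8/5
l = 1/2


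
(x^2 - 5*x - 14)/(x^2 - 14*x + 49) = (x + 2)/(x - 7)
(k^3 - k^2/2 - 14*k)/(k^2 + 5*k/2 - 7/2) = k*(k - 4)/(k - 1)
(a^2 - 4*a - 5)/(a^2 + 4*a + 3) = (a - 5)/(a + 3)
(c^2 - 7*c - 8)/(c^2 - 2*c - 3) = (c - 8)/(c - 3)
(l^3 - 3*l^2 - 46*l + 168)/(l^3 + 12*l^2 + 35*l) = (l^2 - 10*l + 24)/(l*(l + 5))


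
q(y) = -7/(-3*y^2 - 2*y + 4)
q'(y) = -7*(6*y + 2)/(-3*y^2 - 2*y + 4)^2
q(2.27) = 0.44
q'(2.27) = -0.43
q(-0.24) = -1.63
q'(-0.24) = -0.21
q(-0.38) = -1.62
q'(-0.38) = 0.10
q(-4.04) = 0.19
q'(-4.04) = 0.11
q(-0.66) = -1.74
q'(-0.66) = 0.85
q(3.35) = 0.19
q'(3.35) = -0.12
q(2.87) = 0.26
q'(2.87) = -0.19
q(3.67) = 0.16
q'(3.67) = -0.09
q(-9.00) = 0.03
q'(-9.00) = 0.01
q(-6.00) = 0.08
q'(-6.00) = 0.03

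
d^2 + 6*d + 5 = (d + 1)*(d + 5)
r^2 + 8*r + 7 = (r + 1)*(r + 7)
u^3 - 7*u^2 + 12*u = u*(u - 4)*(u - 3)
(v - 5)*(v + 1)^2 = v^3 - 3*v^2 - 9*v - 5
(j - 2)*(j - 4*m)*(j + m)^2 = j^4 - 2*j^3*m - 2*j^3 - 7*j^2*m^2 + 4*j^2*m - 4*j*m^3 + 14*j*m^2 + 8*m^3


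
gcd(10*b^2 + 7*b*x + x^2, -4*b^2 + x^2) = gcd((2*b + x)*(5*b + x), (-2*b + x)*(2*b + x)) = 2*b + x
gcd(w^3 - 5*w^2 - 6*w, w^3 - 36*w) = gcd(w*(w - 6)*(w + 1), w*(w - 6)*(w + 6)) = w^2 - 6*w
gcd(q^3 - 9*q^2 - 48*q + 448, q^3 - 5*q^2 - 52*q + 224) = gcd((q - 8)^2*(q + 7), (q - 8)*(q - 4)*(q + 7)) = q^2 - q - 56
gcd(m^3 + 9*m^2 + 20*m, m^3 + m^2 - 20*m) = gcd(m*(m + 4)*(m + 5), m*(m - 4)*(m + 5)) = m^2 + 5*m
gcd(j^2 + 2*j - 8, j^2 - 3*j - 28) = j + 4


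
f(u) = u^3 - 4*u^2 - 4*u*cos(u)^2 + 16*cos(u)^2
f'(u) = 3*u^2 + 8*u*sin(u)*cos(u) - 8*u - 32*sin(u)*cos(u) - 4*cos(u)^2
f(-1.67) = -15.59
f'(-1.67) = 17.22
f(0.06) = 15.69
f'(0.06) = -6.34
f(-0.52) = 12.39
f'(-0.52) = 17.55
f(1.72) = -6.54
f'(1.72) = -2.29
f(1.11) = -1.28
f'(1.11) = -15.18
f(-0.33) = 15.03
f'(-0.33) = 10.01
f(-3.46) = -62.39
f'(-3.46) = 77.73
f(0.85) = 3.21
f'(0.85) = -18.87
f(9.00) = 388.40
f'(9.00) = 152.66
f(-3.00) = -35.56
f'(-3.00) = 39.26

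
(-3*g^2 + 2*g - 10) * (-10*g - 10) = 30*g^3 + 10*g^2 + 80*g + 100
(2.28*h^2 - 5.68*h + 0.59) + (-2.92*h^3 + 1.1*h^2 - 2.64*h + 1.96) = -2.92*h^3 + 3.38*h^2 - 8.32*h + 2.55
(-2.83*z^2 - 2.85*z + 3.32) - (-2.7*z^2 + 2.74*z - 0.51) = -0.13*z^2 - 5.59*z + 3.83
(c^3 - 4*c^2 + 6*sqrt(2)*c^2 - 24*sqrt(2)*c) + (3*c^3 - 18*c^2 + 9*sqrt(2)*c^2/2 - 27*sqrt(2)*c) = 4*c^3 - 22*c^2 + 21*sqrt(2)*c^2/2 - 51*sqrt(2)*c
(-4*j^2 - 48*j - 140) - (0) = -4*j^2 - 48*j - 140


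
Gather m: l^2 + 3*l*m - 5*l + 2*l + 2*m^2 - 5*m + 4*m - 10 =l^2 - 3*l + 2*m^2 + m*(3*l - 1) - 10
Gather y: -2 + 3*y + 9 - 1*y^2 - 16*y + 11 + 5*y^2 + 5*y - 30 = 4*y^2 - 8*y - 12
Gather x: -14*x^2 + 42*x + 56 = -14*x^2 + 42*x + 56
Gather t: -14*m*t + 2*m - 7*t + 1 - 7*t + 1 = 2*m + t*(-14*m - 14) + 2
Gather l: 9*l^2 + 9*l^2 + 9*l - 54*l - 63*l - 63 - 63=18*l^2 - 108*l - 126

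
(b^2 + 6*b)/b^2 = (b + 6)/b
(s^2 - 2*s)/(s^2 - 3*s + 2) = s/(s - 1)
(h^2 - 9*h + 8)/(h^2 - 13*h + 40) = (h - 1)/(h - 5)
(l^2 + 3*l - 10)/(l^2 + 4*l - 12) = (l + 5)/(l + 6)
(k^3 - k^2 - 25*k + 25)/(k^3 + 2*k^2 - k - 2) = (k^2 - 25)/(k^2 + 3*k + 2)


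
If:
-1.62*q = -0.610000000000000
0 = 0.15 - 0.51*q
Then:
No Solution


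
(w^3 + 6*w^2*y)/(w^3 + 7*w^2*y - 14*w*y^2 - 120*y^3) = w^2/(w^2 + w*y - 20*y^2)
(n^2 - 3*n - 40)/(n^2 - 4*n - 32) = (n + 5)/(n + 4)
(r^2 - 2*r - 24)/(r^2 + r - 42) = (r + 4)/(r + 7)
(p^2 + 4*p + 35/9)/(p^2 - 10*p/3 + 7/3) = (9*p^2 + 36*p + 35)/(3*(3*p^2 - 10*p + 7))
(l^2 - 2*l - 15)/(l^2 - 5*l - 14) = (-l^2 + 2*l + 15)/(-l^2 + 5*l + 14)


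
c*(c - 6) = c^2 - 6*c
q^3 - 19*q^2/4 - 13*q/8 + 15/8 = (q - 5)*(q - 1/2)*(q + 3/4)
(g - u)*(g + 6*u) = g^2 + 5*g*u - 6*u^2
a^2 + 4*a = a*(a + 4)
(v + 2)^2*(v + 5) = v^3 + 9*v^2 + 24*v + 20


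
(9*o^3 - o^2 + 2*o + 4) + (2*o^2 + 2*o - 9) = 9*o^3 + o^2 + 4*o - 5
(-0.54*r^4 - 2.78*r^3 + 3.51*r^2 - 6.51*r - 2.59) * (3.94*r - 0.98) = -2.1276*r^5 - 10.424*r^4 + 16.5538*r^3 - 29.0892*r^2 - 3.8248*r + 2.5382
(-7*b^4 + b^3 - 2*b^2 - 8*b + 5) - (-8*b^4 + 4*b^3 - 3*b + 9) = b^4 - 3*b^3 - 2*b^2 - 5*b - 4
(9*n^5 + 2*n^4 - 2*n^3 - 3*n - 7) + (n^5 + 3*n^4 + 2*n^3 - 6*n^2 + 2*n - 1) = 10*n^5 + 5*n^4 - 6*n^2 - n - 8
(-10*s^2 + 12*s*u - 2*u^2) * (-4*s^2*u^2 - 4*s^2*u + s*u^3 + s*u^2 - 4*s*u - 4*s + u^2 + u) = 40*s^4*u^2 + 40*s^4*u - 58*s^3*u^3 - 58*s^3*u^2 + 40*s^3*u + 40*s^3 + 20*s^2*u^4 + 20*s^2*u^3 - 58*s^2*u^2 - 58*s^2*u - 2*s*u^5 - 2*s*u^4 + 20*s*u^3 + 20*s*u^2 - 2*u^4 - 2*u^3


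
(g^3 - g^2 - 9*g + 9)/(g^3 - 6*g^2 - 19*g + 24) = (g - 3)/(g - 8)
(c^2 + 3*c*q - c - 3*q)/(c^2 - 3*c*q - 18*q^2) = (1 - c)/(-c + 6*q)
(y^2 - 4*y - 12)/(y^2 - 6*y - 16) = (y - 6)/(y - 8)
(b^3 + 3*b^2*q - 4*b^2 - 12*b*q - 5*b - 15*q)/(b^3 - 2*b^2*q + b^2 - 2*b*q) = (-b^2 - 3*b*q + 5*b + 15*q)/(b*(-b + 2*q))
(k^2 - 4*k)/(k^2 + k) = (k - 4)/(k + 1)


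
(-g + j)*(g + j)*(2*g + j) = -2*g^3 - g^2*j + 2*g*j^2 + j^3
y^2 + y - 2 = (y - 1)*(y + 2)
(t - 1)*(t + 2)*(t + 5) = t^3 + 6*t^2 + 3*t - 10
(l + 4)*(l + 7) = l^2 + 11*l + 28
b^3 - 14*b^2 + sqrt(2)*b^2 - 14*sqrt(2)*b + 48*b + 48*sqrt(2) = (b - 8)*(b - 6)*(b + sqrt(2))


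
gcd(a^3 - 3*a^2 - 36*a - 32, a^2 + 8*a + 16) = a + 4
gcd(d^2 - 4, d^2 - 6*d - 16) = d + 2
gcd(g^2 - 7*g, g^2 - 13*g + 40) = 1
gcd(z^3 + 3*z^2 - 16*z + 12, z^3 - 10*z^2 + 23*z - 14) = z^2 - 3*z + 2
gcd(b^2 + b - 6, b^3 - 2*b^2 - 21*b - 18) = b + 3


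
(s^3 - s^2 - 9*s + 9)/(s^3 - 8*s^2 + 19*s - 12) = (s + 3)/(s - 4)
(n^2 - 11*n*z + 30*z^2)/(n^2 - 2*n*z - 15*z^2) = (n - 6*z)/(n + 3*z)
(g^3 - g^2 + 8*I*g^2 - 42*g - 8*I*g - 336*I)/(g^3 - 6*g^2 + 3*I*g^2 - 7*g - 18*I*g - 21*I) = (g^2 + g*(6 + 8*I) + 48*I)/(g^2 + g*(1 + 3*I) + 3*I)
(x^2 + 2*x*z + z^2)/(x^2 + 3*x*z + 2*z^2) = (x + z)/(x + 2*z)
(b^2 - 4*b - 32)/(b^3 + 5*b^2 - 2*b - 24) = (b - 8)/(b^2 + b - 6)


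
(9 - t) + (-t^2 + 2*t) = -t^2 + t + 9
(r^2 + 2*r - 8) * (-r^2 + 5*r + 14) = -r^4 + 3*r^3 + 32*r^2 - 12*r - 112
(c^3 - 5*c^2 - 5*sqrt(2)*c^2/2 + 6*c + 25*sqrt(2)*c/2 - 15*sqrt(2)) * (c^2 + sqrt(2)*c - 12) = c^5 - 5*c^4 - 3*sqrt(2)*c^4/2 - 11*c^3 + 15*sqrt(2)*c^3/2 + 21*sqrt(2)*c^2 + 85*c^2 - 150*sqrt(2)*c - 102*c + 180*sqrt(2)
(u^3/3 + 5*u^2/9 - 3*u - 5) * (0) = 0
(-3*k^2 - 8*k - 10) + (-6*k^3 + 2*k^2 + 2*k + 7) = -6*k^3 - k^2 - 6*k - 3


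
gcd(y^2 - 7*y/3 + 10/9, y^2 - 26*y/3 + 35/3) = y - 5/3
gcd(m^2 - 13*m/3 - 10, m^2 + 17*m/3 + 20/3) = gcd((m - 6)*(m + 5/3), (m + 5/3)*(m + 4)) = m + 5/3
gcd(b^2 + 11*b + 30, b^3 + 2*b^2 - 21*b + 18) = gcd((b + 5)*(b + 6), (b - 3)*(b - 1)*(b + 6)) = b + 6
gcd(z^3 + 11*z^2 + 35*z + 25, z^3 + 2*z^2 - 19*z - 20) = z^2 + 6*z + 5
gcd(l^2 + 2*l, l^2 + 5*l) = l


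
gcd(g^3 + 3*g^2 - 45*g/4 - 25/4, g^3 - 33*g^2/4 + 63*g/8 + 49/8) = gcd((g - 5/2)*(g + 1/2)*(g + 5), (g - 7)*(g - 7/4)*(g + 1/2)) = g + 1/2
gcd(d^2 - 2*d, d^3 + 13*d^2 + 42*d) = d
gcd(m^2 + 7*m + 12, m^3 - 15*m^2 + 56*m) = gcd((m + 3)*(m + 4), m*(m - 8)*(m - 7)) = 1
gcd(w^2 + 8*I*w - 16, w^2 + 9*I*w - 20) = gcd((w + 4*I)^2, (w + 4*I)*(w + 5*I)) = w + 4*I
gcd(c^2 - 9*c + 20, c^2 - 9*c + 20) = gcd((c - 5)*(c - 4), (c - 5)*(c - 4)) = c^2 - 9*c + 20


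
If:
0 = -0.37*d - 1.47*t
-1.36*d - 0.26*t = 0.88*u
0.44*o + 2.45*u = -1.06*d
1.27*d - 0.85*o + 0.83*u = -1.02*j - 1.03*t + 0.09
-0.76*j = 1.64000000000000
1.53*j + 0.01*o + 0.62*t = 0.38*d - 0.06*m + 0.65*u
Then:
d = -0.45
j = -2.16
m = 58.59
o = -2.58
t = 0.11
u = 0.66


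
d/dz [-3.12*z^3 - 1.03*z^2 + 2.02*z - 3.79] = -9.36*z^2 - 2.06*z + 2.02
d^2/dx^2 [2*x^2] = 4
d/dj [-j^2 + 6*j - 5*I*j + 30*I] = -2*j + 6 - 5*I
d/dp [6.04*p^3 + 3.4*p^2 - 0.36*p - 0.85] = 18.12*p^2 + 6.8*p - 0.36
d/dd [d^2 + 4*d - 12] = 2*d + 4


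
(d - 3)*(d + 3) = d^2 - 9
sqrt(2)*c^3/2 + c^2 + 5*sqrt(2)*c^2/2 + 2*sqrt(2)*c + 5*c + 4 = (c + 1)*(c + 4)*(sqrt(2)*c/2 + 1)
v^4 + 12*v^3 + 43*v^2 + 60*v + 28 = (v + 1)*(v + 2)^2*(v + 7)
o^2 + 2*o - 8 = (o - 2)*(o + 4)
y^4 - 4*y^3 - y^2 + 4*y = y*(y - 4)*(y - 1)*(y + 1)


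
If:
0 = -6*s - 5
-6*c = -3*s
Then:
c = -5/12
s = -5/6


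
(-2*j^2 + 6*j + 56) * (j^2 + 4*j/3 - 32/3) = -2*j^4 + 10*j^3/3 + 256*j^2/3 + 32*j/3 - 1792/3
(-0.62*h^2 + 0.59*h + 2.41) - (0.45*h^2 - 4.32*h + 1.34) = -1.07*h^2 + 4.91*h + 1.07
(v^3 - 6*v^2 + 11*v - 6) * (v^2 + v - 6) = v^5 - 5*v^4 - v^3 + 41*v^2 - 72*v + 36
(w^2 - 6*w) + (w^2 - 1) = 2*w^2 - 6*w - 1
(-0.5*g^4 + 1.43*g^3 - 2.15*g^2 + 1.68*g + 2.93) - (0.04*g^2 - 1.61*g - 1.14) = -0.5*g^4 + 1.43*g^3 - 2.19*g^2 + 3.29*g + 4.07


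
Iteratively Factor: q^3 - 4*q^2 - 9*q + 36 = (q + 3)*(q^2 - 7*q + 12) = (q - 4)*(q + 3)*(q - 3)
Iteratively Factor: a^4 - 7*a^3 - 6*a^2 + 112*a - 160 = (a - 2)*(a^3 - 5*a^2 - 16*a + 80) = (a - 4)*(a - 2)*(a^2 - a - 20) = (a - 5)*(a - 4)*(a - 2)*(a + 4)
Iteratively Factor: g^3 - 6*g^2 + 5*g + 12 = (g - 4)*(g^2 - 2*g - 3) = (g - 4)*(g + 1)*(g - 3)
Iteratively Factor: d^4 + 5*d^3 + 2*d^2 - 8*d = (d)*(d^3 + 5*d^2 + 2*d - 8) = d*(d + 2)*(d^2 + 3*d - 4) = d*(d + 2)*(d + 4)*(d - 1)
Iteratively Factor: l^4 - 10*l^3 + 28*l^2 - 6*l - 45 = (l - 3)*(l^3 - 7*l^2 + 7*l + 15) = (l - 3)*(l + 1)*(l^2 - 8*l + 15) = (l - 3)^2*(l + 1)*(l - 5)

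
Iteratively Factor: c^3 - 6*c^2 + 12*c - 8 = (c - 2)*(c^2 - 4*c + 4) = (c - 2)^2*(c - 2)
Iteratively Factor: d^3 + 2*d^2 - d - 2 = (d + 1)*(d^2 + d - 2) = (d + 1)*(d + 2)*(d - 1)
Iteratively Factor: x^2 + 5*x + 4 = (x + 1)*(x + 4)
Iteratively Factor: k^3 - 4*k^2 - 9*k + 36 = (k + 3)*(k^2 - 7*k + 12) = (k - 4)*(k + 3)*(k - 3)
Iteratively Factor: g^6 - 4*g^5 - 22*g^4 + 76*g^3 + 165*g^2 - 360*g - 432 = (g + 1)*(g^5 - 5*g^4 - 17*g^3 + 93*g^2 + 72*g - 432) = (g + 1)*(g + 3)*(g^4 - 8*g^3 + 7*g^2 + 72*g - 144) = (g - 3)*(g + 1)*(g + 3)*(g^3 - 5*g^2 - 8*g + 48) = (g - 3)*(g + 1)*(g + 3)^2*(g^2 - 8*g + 16) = (g - 4)*(g - 3)*(g + 1)*(g + 3)^2*(g - 4)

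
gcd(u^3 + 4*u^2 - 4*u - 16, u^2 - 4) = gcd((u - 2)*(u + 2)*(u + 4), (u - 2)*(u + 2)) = u^2 - 4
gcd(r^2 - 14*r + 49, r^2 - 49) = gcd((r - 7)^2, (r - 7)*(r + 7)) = r - 7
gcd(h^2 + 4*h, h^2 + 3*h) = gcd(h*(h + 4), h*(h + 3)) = h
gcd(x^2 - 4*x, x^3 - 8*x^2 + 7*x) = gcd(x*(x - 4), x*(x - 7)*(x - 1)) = x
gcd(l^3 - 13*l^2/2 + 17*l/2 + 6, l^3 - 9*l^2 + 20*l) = l - 4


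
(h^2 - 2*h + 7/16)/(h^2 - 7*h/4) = (h - 1/4)/h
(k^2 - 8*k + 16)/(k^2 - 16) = (k - 4)/(k + 4)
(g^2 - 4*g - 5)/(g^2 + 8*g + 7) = (g - 5)/(g + 7)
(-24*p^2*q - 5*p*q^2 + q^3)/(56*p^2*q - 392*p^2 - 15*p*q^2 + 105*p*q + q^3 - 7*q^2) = q*(-3*p - q)/(7*p*q - 49*p - q^2 + 7*q)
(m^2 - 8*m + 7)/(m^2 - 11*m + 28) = (m - 1)/(m - 4)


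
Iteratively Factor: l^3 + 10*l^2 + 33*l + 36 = (l + 3)*(l^2 + 7*l + 12) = (l + 3)^2*(l + 4)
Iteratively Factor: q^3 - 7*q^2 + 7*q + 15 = (q + 1)*(q^2 - 8*q + 15) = (q - 3)*(q + 1)*(q - 5)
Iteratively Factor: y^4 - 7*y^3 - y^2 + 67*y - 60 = (y - 5)*(y^3 - 2*y^2 - 11*y + 12) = (y - 5)*(y - 4)*(y^2 + 2*y - 3) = (y - 5)*(y - 4)*(y - 1)*(y + 3)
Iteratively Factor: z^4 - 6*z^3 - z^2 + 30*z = (z - 3)*(z^3 - 3*z^2 - 10*z) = z*(z - 3)*(z^2 - 3*z - 10) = z*(z - 5)*(z - 3)*(z + 2)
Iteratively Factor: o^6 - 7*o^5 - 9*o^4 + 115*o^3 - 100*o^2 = (o + 4)*(o^5 - 11*o^4 + 35*o^3 - 25*o^2) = o*(o + 4)*(o^4 - 11*o^3 + 35*o^2 - 25*o) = o*(o - 5)*(o + 4)*(o^3 - 6*o^2 + 5*o) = o*(o - 5)^2*(o + 4)*(o^2 - o) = o^2*(o - 5)^2*(o + 4)*(o - 1)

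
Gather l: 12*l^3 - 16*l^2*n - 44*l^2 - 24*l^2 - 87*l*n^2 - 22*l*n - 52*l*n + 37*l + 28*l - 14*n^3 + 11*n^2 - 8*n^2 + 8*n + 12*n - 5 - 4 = 12*l^3 + l^2*(-16*n - 68) + l*(-87*n^2 - 74*n + 65) - 14*n^3 + 3*n^2 + 20*n - 9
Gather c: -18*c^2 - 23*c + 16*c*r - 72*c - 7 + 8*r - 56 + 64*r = -18*c^2 + c*(16*r - 95) + 72*r - 63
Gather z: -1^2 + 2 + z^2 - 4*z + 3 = z^2 - 4*z + 4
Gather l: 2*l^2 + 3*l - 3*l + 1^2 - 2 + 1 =2*l^2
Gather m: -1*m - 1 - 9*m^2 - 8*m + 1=-9*m^2 - 9*m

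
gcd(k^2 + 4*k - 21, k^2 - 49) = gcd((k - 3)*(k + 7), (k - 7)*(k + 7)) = k + 7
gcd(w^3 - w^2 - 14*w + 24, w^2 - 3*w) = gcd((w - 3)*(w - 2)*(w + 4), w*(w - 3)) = w - 3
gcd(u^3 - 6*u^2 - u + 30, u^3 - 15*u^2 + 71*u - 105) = u^2 - 8*u + 15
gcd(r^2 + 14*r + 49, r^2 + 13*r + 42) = r + 7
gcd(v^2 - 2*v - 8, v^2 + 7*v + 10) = v + 2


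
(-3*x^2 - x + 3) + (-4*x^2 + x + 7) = 10 - 7*x^2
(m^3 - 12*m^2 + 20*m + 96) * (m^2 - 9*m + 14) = m^5 - 21*m^4 + 142*m^3 - 252*m^2 - 584*m + 1344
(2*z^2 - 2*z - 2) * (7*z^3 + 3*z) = 14*z^5 - 14*z^4 - 8*z^3 - 6*z^2 - 6*z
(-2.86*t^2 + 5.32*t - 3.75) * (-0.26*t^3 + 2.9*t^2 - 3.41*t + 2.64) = 0.7436*t^5 - 9.6772*t^4 + 26.1556*t^3 - 36.5666*t^2 + 26.8323*t - 9.9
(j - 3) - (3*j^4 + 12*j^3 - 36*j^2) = -3*j^4 - 12*j^3 + 36*j^2 + j - 3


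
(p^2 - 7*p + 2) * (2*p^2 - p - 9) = 2*p^4 - 15*p^3 + 2*p^2 + 61*p - 18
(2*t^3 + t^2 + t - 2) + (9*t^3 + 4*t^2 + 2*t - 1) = 11*t^3 + 5*t^2 + 3*t - 3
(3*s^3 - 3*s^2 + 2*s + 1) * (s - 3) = 3*s^4 - 12*s^3 + 11*s^2 - 5*s - 3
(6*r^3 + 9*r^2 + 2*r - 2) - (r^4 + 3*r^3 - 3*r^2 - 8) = -r^4 + 3*r^3 + 12*r^2 + 2*r + 6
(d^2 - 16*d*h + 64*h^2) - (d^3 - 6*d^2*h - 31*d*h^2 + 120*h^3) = -d^3 + 6*d^2*h + d^2 + 31*d*h^2 - 16*d*h - 120*h^3 + 64*h^2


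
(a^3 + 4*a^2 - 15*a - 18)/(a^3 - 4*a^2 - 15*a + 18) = (a^3 + 4*a^2 - 15*a - 18)/(a^3 - 4*a^2 - 15*a + 18)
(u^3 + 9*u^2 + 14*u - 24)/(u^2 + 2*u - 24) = (u^2 + 3*u - 4)/(u - 4)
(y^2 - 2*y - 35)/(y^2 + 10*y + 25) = (y - 7)/(y + 5)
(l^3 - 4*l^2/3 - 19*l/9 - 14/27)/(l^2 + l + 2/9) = l - 7/3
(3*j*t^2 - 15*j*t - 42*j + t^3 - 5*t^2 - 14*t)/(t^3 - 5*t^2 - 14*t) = (3*j + t)/t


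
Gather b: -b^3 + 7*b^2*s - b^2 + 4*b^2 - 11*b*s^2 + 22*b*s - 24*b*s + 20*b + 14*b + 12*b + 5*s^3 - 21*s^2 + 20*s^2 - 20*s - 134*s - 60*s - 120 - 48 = -b^3 + b^2*(7*s + 3) + b*(-11*s^2 - 2*s + 46) + 5*s^3 - s^2 - 214*s - 168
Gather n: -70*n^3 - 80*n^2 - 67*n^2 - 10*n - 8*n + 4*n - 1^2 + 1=-70*n^3 - 147*n^2 - 14*n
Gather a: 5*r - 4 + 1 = 5*r - 3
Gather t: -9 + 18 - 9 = 0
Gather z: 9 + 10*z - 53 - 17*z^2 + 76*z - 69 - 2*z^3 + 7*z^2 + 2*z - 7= -2*z^3 - 10*z^2 + 88*z - 120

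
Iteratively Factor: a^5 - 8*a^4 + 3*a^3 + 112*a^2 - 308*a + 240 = (a + 4)*(a^4 - 12*a^3 + 51*a^2 - 92*a + 60) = (a - 5)*(a + 4)*(a^3 - 7*a^2 + 16*a - 12) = (a - 5)*(a - 2)*(a + 4)*(a^2 - 5*a + 6) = (a - 5)*(a - 3)*(a - 2)*(a + 4)*(a - 2)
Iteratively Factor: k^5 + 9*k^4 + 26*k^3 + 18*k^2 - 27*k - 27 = (k + 1)*(k^4 + 8*k^3 + 18*k^2 - 27) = (k + 1)*(k + 3)*(k^3 + 5*k^2 + 3*k - 9) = (k + 1)*(k + 3)^2*(k^2 + 2*k - 3) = (k + 1)*(k + 3)^3*(k - 1)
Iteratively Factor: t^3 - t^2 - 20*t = (t)*(t^2 - t - 20) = t*(t - 5)*(t + 4)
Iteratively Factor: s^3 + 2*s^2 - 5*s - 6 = (s + 3)*(s^2 - s - 2) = (s - 2)*(s + 3)*(s + 1)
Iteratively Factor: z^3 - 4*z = (z - 2)*(z^2 + 2*z) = z*(z - 2)*(z + 2)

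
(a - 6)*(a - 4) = a^2 - 10*a + 24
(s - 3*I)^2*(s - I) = s^3 - 7*I*s^2 - 15*s + 9*I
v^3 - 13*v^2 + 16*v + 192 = (v - 8)^2*(v + 3)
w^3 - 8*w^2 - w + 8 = (w - 8)*(w - 1)*(w + 1)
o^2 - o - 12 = (o - 4)*(o + 3)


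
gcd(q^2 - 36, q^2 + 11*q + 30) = q + 6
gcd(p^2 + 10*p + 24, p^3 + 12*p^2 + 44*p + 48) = p^2 + 10*p + 24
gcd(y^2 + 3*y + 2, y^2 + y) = y + 1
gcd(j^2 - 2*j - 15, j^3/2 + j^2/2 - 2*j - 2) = 1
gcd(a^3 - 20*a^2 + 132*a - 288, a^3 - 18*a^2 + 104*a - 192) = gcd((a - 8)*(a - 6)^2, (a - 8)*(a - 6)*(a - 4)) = a^2 - 14*a + 48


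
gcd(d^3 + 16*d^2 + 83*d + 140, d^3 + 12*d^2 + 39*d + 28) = d^2 + 11*d + 28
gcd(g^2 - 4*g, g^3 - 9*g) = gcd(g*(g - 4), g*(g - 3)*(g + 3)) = g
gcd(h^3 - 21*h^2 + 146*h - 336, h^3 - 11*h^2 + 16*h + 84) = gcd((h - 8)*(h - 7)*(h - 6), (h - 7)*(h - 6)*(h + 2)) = h^2 - 13*h + 42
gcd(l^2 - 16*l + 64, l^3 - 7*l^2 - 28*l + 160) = l - 8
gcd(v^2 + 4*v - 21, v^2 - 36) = 1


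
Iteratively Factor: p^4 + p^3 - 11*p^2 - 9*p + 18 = (p - 1)*(p^3 + 2*p^2 - 9*p - 18) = (p - 1)*(p + 2)*(p^2 - 9) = (p - 1)*(p + 2)*(p + 3)*(p - 3)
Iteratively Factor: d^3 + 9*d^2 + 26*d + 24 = (d + 4)*(d^2 + 5*d + 6) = (d + 2)*(d + 4)*(d + 3)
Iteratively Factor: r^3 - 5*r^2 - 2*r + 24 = (r - 4)*(r^2 - r - 6) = (r - 4)*(r - 3)*(r + 2)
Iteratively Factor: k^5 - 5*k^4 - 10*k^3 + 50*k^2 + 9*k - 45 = (k - 5)*(k^4 - 10*k^2 + 9) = (k - 5)*(k + 1)*(k^3 - k^2 - 9*k + 9) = (k - 5)*(k - 1)*(k + 1)*(k^2 - 9) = (k - 5)*(k - 1)*(k + 1)*(k + 3)*(k - 3)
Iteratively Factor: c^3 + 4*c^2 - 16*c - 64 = (c + 4)*(c^2 - 16) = (c - 4)*(c + 4)*(c + 4)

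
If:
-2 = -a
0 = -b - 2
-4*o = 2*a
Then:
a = 2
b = -2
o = -1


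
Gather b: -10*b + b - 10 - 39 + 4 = -9*b - 45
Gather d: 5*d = 5*d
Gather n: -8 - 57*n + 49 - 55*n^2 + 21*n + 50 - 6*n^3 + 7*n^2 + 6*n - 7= -6*n^3 - 48*n^2 - 30*n + 84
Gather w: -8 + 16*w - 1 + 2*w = 18*w - 9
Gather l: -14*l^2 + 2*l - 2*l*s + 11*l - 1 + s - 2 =-14*l^2 + l*(13 - 2*s) + s - 3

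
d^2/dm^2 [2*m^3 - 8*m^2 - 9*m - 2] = 12*m - 16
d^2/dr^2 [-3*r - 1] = 0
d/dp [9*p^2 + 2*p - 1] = 18*p + 2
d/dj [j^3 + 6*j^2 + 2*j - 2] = 3*j^2 + 12*j + 2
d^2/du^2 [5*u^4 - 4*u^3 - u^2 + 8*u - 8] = 60*u^2 - 24*u - 2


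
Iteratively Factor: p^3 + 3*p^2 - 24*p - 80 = (p + 4)*(p^2 - p - 20) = (p + 4)^2*(p - 5)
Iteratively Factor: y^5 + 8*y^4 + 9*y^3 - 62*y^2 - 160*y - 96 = (y + 2)*(y^4 + 6*y^3 - 3*y^2 - 56*y - 48) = (y - 3)*(y + 2)*(y^3 + 9*y^2 + 24*y + 16) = (y - 3)*(y + 2)*(y + 4)*(y^2 + 5*y + 4) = (y - 3)*(y + 2)*(y + 4)^2*(y + 1)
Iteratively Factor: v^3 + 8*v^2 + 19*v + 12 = (v + 1)*(v^2 + 7*v + 12) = (v + 1)*(v + 3)*(v + 4)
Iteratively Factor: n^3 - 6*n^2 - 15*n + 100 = (n + 4)*(n^2 - 10*n + 25) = (n - 5)*(n + 4)*(n - 5)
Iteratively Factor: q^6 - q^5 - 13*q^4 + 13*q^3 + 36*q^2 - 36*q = (q + 3)*(q^5 - 4*q^4 - q^3 + 16*q^2 - 12*q) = (q - 1)*(q + 3)*(q^4 - 3*q^3 - 4*q^2 + 12*q) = (q - 3)*(q - 1)*(q + 3)*(q^3 - 4*q) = (q - 3)*(q - 1)*(q + 2)*(q + 3)*(q^2 - 2*q) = (q - 3)*(q - 2)*(q - 1)*(q + 2)*(q + 3)*(q)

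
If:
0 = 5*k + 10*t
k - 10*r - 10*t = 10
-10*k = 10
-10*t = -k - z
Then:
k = -1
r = -8/5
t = 1/2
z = 6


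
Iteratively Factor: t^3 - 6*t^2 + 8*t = (t - 2)*(t^2 - 4*t) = (t - 4)*(t - 2)*(t)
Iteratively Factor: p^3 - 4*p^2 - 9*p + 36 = (p - 3)*(p^2 - p - 12) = (p - 3)*(p + 3)*(p - 4)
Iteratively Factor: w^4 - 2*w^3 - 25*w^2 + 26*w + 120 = (w + 4)*(w^3 - 6*w^2 - w + 30) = (w - 3)*(w + 4)*(w^2 - 3*w - 10) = (w - 5)*(w - 3)*(w + 4)*(w + 2)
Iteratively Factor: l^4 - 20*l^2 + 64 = (l - 4)*(l^3 + 4*l^2 - 4*l - 16) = (l - 4)*(l + 2)*(l^2 + 2*l - 8) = (l - 4)*(l - 2)*(l + 2)*(l + 4)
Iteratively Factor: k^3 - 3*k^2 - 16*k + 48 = (k - 4)*(k^2 + k - 12) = (k - 4)*(k + 4)*(k - 3)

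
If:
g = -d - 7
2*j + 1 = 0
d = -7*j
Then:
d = 7/2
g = -21/2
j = -1/2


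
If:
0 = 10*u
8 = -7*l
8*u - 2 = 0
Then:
No Solution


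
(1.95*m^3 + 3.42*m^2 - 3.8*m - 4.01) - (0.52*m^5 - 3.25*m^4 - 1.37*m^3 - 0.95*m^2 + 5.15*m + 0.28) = -0.52*m^5 + 3.25*m^4 + 3.32*m^3 + 4.37*m^2 - 8.95*m - 4.29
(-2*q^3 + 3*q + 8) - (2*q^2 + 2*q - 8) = -2*q^3 - 2*q^2 + q + 16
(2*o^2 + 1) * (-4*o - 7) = -8*o^3 - 14*o^2 - 4*o - 7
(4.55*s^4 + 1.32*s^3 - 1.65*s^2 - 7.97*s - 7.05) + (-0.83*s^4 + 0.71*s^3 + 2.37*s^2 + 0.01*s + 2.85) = 3.72*s^4 + 2.03*s^3 + 0.72*s^2 - 7.96*s - 4.2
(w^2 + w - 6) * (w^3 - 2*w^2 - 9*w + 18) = w^5 - w^4 - 17*w^3 + 21*w^2 + 72*w - 108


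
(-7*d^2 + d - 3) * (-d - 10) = 7*d^3 + 69*d^2 - 7*d + 30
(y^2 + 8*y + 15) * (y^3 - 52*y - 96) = y^5 + 8*y^4 - 37*y^3 - 512*y^2 - 1548*y - 1440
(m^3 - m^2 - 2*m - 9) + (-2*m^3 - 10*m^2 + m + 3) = -m^3 - 11*m^2 - m - 6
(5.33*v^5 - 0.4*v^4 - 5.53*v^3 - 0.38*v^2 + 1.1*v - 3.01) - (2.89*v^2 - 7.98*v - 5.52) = 5.33*v^5 - 0.4*v^4 - 5.53*v^3 - 3.27*v^2 + 9.08*v + 2.51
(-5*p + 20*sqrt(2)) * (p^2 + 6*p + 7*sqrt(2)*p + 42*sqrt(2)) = -5*p^3 - 30*p^2 - 15*sqrt(2)*p^2 - 90*sqrt(2)*p + 280*p + 1680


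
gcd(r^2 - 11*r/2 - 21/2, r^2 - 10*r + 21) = r - 7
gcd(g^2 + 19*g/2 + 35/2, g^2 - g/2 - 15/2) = g + 5/2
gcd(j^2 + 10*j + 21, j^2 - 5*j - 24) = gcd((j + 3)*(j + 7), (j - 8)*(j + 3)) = j + 3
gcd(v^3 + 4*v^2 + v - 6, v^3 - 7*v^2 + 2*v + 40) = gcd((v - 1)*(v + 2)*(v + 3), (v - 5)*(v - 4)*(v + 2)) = v + 2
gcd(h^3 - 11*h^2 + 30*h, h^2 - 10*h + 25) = h - 5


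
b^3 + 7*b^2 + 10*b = b*(b + 2)*(b + 5)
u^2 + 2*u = u*(u + 2)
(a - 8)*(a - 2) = a^2 - 10*a + 16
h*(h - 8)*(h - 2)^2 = h^4 - 12*h^3 + 36*h^2 - 32*h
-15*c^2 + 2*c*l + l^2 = (-3*c + l)*(5*c + l)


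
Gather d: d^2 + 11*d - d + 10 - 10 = d^2 + 10*d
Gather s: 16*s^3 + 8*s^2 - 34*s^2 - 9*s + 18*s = 16*s^3 - 26*s^2 + 9*s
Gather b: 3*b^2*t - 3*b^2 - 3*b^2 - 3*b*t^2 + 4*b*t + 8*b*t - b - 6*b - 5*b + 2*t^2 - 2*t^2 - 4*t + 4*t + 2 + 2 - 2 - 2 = b^2*(3*t - 6) + b*(-3*t^2 + 12*t - 12)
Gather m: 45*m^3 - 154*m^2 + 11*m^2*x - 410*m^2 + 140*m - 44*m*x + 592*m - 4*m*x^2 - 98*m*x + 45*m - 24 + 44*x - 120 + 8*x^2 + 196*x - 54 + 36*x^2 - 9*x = 45*m^3 + m^2*(11*x - 564) + m*(-4*x^2 - 142*x + 777) + 44*x^2 + 231*x - 198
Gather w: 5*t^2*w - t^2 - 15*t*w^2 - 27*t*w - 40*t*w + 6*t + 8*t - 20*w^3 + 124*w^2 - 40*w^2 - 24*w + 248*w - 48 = -t^2 + 14*t - 20*w^3 + w^2*(84 - 15*t) + w*(5*t^2 - 67*t + 224) - 48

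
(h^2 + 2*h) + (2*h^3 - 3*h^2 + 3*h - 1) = 2*h^3 - 2*h^2 + 5*h - 1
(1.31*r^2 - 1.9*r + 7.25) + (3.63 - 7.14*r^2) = -5.83*r^2 - 1.9*r + 10.88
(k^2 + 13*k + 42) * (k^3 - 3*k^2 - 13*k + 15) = k^5 + 10*k^4 - 10*k^3 - 280*k^2 - 351*k + 630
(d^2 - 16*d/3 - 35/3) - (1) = d^2 - 16*d/3 - 38/3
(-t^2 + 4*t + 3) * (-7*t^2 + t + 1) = 7*t^4 - 29*t^3 - 18*t^2 + 7*t + 3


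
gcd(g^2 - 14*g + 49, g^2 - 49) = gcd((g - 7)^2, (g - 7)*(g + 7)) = g - 7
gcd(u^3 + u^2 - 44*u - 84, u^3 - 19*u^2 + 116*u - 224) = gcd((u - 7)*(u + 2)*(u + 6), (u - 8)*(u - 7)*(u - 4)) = u - 7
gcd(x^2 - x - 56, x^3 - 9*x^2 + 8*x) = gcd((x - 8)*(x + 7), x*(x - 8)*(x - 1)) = x - 8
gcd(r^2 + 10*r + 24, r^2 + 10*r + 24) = r^2 + 10*r + 24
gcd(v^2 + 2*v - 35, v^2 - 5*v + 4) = 1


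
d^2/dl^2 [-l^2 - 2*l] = -2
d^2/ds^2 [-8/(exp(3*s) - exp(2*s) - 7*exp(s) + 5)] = 8*(-2*(-3*exp(2*s) + 2*exp(s) + 7)^2*exp(s) + (9*exp(2*s) - 4*exp(s) - 7)*(exp(3*s) - exp(2*s) - 7*exp(s) + 5))*exp(s)/(exp(3*s) - exp(2*s) - 7*exp(s) + 5)^3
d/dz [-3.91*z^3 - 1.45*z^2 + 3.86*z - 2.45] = -11.73*z^2 - 2.9*z + 3.86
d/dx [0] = 0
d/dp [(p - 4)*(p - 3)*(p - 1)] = 3*p^2 - 16*p + 19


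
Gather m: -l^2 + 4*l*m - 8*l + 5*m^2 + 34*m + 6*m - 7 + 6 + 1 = -l^2 - 8*l + 5*m^2 + m*(4*l + 40)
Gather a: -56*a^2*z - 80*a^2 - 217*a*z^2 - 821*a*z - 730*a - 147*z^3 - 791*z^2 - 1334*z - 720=a^2*(-56*z - 80) + a*(-217*z^2 - 821*z - 730) - 147*z^3 - 791*z^2 - 1334*z - 720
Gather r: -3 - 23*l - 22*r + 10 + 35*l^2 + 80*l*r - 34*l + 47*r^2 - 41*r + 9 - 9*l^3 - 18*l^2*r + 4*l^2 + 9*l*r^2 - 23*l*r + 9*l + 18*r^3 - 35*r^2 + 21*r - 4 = -9*l^3 + 39*l^2 - 48*l + 18*r^3 + r^2*(9*l + 12) + r*(-18*l^2 + 57*l - 42) + 12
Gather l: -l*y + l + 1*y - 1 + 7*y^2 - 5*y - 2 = l*(1 - y) + 7*y^2 - 4*y - 3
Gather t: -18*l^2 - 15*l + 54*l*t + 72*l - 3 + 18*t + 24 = -18*l^2 + 57*l + t*(54*l + 18) + 21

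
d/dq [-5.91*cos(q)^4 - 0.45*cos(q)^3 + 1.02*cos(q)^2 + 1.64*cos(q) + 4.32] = (23.64*cos(q)^3 + 1.35*cos(q)^2 - 2.04*cos(q) - 1.64)*sin(q)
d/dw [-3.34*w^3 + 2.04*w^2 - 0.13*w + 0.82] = -10.02*w^2 + 4.08*w - 0.13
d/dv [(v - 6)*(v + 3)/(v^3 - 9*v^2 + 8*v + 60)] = (-v^2 - 6*v - 1)/(v^4 - 6*v^3 - 11*v^2 + 60*v + 100)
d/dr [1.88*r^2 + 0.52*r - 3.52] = 3.76*r + 0.52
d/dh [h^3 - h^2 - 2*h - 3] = 3*h^2 - 2*h - 2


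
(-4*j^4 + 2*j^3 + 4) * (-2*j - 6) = 8*j^5 + 20*j^4 - 12*j^3 - 8*j - 24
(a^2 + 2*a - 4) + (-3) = a^2 + 2*a - 7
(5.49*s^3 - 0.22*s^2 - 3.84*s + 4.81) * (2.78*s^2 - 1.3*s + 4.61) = 15.2622*s^5 - 7.7486*s^4 + 14.9197*s^3 + 17.3496*s^2 - 23.9554*s + 22.1741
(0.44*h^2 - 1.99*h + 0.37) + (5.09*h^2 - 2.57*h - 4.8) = 5.53*h^2 - 4.56*h - 4.43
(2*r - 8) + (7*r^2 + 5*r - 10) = 7*r^2 + 7*r - 18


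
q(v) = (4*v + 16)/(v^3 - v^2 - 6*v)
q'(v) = (4*v + 16)*(-3*v^2 + 2*v + 6)/(v^3 - v^2 - 6*v)^2 + 4/(v^3 - v^2 - 6*v) = 4*(-v*(-v^2 + v + 6) + (v + 4)*(-3*v^2 + 2*v + 6))/(v^2*(-v^2 + v + 6)^2)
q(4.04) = 1.27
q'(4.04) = -1.58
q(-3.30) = -0.10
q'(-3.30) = -0.28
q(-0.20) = 13.19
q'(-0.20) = 66.24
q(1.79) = -2.82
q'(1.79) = -0.50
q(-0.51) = 5.23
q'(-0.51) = 9.74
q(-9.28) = 0.03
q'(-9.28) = 0.00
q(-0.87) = 3.29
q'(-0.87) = 2.77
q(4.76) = 0.62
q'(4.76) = -0.50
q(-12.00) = 0.02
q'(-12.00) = 0.00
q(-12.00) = 0.02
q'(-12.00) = 0.00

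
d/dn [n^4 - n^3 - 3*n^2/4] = n*(8*n^2 - 6*n - 3)/2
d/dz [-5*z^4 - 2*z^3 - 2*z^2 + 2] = 2*z*(-10*z^2 - 3*z - 2)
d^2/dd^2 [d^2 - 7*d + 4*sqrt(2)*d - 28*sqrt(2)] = 2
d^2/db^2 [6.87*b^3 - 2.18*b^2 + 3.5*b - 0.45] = 41.22*b - 4.36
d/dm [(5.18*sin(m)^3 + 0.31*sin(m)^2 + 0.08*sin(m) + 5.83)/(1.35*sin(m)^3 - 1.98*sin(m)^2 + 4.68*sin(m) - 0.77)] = (-3.5527136788005e-15*sin(m)^5 - 10.6749*sin(m)^4 + 48.2688*sin(m)^3 - 33.9681*sin(m)^2 + 22.6094*sin(m) - 27.346)*cos(m)/(1.8225*sin(m)^6 - 5.346*sin(m)^5 + 16.5564*sin(m)^4 - 20.6118*sin(m)^3 + 24.9516*sin(m)^2 - 7.2072*sin(m) + 0.5929)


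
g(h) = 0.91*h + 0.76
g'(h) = 0.910000000000000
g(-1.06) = -0.20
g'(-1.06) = 0.91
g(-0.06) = 0.71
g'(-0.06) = 0.91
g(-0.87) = -0.03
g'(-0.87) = 0.91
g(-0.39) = 0.41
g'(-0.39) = 0.91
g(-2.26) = -1.30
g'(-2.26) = 0.91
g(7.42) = 7.51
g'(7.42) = 0.91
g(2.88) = 3.38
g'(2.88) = 0.91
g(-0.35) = 0.44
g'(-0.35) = 0.91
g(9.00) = 8.95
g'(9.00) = 0.91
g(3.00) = 3.49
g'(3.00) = 0.91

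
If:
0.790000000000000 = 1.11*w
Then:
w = 0.71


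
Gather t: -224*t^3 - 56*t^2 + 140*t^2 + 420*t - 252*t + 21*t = -224*t^3 + 84*t^2 + 189*t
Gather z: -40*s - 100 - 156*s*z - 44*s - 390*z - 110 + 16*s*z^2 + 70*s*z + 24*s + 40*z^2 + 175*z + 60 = -60*s + z^2*(16*s + 40) + z*(-86*s - 215) - 150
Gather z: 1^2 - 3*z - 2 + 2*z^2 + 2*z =2*z^2 - z - 1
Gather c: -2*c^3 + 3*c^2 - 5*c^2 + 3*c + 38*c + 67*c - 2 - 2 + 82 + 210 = -2*c^3 - 2*c^2 + 108*c + 288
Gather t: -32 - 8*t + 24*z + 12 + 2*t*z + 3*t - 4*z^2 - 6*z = t*(2*z - 5) - 4*z^2 + 18*z - 20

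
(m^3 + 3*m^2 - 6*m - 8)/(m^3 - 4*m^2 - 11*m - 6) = (m^2 + 2*m - 8)/(m^2 - 5*m - 6)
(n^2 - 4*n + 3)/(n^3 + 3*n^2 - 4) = (n - 3)/(n^2 + 4*n + 4)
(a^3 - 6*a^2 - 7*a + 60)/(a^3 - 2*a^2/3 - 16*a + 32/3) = 3*(a^2 - 2*a - 15)/(3*a^2 + 10*a - 8)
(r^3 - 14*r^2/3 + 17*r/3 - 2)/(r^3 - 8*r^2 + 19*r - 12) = (r - 2/3)/(r - 4)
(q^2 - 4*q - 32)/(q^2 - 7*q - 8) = (q + 4)/(q + 1)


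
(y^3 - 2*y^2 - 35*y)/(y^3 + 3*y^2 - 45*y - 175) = y/(y + 5)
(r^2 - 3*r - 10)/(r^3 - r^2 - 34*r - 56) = (r - 5)/(r^2 - 3*r - 28)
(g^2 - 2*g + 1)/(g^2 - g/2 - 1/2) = 2*(g - 1)/(2*g + 1)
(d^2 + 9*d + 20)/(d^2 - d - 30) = (d + 4)/(d - 6)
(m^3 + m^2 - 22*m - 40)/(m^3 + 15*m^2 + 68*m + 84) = (m^2 - m - 20)/(m^2 + 13*m + 42)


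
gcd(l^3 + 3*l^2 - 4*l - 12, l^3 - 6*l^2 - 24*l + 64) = l - 2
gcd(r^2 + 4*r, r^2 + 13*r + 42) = 1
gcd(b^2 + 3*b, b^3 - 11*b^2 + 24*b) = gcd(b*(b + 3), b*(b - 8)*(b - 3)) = b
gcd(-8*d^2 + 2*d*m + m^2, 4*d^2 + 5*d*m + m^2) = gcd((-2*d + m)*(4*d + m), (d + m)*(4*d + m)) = 4*d + m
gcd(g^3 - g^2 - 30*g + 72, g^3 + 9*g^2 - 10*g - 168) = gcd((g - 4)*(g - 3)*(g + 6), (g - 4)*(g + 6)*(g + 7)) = g^2 + 2*g - 24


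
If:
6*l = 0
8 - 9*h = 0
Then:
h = 8/9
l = 0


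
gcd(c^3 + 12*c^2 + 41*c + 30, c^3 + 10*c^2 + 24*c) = c + 6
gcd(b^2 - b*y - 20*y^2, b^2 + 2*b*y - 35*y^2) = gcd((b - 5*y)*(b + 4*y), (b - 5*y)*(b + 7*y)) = -b + 5*y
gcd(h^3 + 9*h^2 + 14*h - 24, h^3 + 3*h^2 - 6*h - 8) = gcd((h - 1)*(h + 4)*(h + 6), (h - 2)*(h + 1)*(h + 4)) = h + 4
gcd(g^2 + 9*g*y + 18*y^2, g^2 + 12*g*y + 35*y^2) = 1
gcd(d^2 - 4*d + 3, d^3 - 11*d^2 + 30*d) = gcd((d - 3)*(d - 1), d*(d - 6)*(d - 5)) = 1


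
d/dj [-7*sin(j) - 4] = -7*cos(j)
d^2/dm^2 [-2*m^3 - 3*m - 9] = -12*m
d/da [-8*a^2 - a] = -16*a - 1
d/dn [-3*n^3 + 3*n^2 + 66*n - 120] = -9*n^2 + 6*n + 66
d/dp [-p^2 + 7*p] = 7 - 2*p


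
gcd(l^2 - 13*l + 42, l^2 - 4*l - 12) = l - 6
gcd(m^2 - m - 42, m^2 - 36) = m + 6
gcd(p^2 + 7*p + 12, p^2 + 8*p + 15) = p + 3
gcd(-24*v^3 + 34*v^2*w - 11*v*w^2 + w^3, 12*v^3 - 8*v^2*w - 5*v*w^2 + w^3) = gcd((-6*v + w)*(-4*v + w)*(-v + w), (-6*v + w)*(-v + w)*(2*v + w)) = 6*v^2 - 7*v*w + w^2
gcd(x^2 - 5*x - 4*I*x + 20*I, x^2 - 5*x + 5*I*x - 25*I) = x - 5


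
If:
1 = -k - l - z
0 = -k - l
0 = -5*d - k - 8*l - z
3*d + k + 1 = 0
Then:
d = -3/13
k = -4/13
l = 4/13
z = -1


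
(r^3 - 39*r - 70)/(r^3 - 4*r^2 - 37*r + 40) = (r^2 - 5*r - 14)/(r^2 - 9*r + 8)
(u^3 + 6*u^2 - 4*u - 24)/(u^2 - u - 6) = (u^2 + 4*u - 12)/(u - 3)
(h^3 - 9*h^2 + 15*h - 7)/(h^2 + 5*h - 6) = (h^2 - 8*h + 7)/(h + 6)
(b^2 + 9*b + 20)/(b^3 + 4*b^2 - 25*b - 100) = 1/(b - 5)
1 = 1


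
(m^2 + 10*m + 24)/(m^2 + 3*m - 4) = (m + 6)/(m - 1)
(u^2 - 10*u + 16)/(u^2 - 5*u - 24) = (u - 2)/(u + 3)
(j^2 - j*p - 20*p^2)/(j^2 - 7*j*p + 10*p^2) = (-j - 4*p)/(-j + 2*p)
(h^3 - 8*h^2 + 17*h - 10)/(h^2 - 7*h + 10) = h - 1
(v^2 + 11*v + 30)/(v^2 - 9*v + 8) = (v^2 + 11*v + 30)/(v^2 - 9*v + 8)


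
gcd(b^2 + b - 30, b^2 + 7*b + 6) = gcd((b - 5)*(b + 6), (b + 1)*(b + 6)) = b + 6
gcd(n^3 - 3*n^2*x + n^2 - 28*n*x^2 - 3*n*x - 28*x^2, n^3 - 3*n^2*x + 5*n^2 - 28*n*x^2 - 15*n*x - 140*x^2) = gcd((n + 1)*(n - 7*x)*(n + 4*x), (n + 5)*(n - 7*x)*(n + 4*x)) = -n^2 + 3*n*x + 28*x^2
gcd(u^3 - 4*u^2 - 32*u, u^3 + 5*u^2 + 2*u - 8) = u + 4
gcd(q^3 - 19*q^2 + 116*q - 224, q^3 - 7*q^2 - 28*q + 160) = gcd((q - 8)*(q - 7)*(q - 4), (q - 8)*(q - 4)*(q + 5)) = q^2 - 12*q + 32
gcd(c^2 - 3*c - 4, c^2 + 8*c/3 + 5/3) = c + 1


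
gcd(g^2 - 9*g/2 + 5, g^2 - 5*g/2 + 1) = g - 2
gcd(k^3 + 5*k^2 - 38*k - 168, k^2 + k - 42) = k^2 + k - 42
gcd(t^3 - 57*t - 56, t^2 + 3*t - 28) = t + 7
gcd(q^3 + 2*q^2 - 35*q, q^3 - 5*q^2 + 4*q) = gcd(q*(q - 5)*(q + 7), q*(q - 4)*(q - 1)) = q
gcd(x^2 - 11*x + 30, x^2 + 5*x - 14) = 1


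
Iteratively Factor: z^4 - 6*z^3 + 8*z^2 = (z - 4)*(z^3 - 2*z^2) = (z - 4)*(z - 2)*(z^2) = z*(z - 4)*(z - 2)*(z)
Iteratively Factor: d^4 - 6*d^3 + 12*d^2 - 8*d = (d)*(d^3 - 6*d^2 + 12*d - 8) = d*(d - 2)*(d^2 - 4*d + 4) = d*(d - 2)^2*(d - 2)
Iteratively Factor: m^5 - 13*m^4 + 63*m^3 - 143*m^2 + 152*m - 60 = (m - 1)*(m^4 - 12*m^3 + 51*m^2 - 92*m + 60) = (m - 2)*(m - 1)*(m^3 - 10*m^2 + 31*m - 30) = (m - 5)*(m - 2)*(m - 1)*(m^2 - 5*m + 6) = (m - 5)*(m - 3)*(m - 2)*(m - 1)*(m - 2)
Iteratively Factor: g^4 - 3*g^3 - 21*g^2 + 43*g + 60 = (g + 1)*(g^3 - 4*g^2 - 17*g + 60) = (g - 5)*(g + 1)*(g^2 + g - 12) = (g - 5)*(g + 1)*(g + 4)*(g - 3)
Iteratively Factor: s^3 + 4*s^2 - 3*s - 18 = (s + 3)*(s^2 + s - 6) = (s - 2)*(s + 3)*(s + 3)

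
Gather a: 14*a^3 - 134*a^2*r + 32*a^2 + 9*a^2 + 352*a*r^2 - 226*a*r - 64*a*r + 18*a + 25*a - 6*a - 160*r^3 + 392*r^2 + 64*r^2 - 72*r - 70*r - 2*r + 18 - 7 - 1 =14*a^3 + a^2*(41 - 134*r) + a*(352*r^2 - 290*r + 37) - 160*r^3 + 456*r^2 - 144*r + 10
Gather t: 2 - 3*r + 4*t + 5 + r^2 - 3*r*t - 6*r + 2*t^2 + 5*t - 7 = r^2 - 9*r + 2*t^2 + t*(9 - 3*r)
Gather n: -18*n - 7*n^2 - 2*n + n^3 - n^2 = n^3 - 8*n^2 - 20*n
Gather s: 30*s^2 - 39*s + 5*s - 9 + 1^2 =30*s^2 - 34*s - 8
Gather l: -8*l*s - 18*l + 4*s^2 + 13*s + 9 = l*(-8*s - 18) + 4*s^2 + 13*s + 9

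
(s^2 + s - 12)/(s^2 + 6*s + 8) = (s - 3)/(s + 2)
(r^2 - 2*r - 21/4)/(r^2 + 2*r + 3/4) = (2*r - 7)/(2*r + 1)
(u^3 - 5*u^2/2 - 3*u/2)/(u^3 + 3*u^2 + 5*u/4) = 2*(u - 3)/(2*u + 5)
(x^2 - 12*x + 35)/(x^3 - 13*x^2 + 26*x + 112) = (x - 5)/(x^2 - 6*x - 16)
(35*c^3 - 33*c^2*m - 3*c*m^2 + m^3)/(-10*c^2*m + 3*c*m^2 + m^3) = (-7*c^2 + 8*c*m - m^2)/(m*(2*c - m))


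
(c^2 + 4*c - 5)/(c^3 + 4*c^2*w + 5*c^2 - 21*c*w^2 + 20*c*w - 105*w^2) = (1 - c)/(-c^2 - 4*c*w + 21*w^2)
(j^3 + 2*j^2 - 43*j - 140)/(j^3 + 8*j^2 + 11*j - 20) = (j - 7)/(j - 1)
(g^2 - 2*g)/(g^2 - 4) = g/(g + 2)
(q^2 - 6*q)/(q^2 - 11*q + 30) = q/(q - 5)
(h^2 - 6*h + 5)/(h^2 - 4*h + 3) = (h - 5)/(h - 3)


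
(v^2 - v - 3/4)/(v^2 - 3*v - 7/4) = (2*v - 3)/(2*v - 7)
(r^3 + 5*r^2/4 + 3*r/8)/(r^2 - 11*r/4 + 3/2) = r*(8*r^2 + 10*r + 3)/(2*(4*r^2 - 11*r + 6))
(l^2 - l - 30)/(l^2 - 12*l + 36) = (l + 5)/(l - 6)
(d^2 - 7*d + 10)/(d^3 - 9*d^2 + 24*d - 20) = 1/(d - 2)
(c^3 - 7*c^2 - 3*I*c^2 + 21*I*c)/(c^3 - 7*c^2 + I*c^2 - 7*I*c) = (c - 3*I)/(c + I)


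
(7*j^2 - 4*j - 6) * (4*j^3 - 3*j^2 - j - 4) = 28*j^5 - 37*j^4 - 19*j^3 - 6*j^2 + 22*j + 24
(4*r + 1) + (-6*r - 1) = -2*r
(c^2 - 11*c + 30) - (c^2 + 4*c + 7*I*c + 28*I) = -15*c - 7*I*c + 30 - 28*I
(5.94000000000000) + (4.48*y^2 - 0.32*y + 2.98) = 4.48*y^2 - 0.32*y + 8.92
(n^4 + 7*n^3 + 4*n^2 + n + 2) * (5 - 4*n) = -4*n^5 - 23*n^4 + 19*n^3 + 16*n^2 - 3*n + 10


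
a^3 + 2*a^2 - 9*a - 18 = (a - 3)*(a + 2)*(a + 3)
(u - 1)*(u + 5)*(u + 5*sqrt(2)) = u^3 + 4*u^2 + 5*sqrt(2)*u^2 - 5*u + 20*sqrt(2)*u - 25*sqrt(2)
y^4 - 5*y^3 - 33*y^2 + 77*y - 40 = (y - 8)*(y - 1)^2*(y + 5)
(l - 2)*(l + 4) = l^2 + 2*l - 8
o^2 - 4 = (o - 2)*(o + 2)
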